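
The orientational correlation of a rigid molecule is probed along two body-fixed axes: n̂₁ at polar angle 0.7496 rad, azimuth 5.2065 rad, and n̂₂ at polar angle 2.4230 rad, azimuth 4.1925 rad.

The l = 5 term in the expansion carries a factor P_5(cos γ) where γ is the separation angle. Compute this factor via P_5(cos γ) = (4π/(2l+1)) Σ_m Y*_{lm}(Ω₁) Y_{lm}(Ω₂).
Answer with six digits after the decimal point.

-0.341919

Summing Y*_{l m}(θ₁,φ₁)·Y_{l m}(θ₂,φ₂) over m ∈ [−5, 5]; prefactor 4π/(2·5+1) = 1.142397:
  m=-5: Y*=(0.042377, 0.053375)  Y=(-0.029613, -0.049162)  product (0.001369, -0.003664)
  m=-4: Y*=(-0.091364, 0.212737)  Y=(0.101079, -0.181232)  product (0.029320, 0.038061)
  m=-3: Y*=(-0.416569, 0.036948)  Y=(0.404602, -0.004503)  product (-0.168379, 0.016825)
  m=-2: Y*=(-0.192416, -0.292047)  Y=(0.195941, 0.333638)  product (0.059736, -0.121421)
  m=-1: Y*=(-0.048927, 0.090827)  Y=(0.019963, -0.034875)  product (0.002191, 0.003520)
  m=+0: Y*=(-0.378347, -0.000000)  Y=(0.390578, 0.000000)  product (-0.147774, -0.000000)
  m=+1: Y*=(0.048927, 0.090827)  Y=(-0.019963, -0.034875)  product (0.002191, -0.003520)
  m=+2: Y*=(-0.192416, 0.292047)  Y=(0.195941, -0.333638)  product (0.059736, 0.121421)
  m=+3: Y*=(0.416569, 0.036948)  Y=(-0.404602, -0.004503)  product (-0.168379, -0.016825)
  m=+4: Y*=(-0.091364, -0.212737)  Y=(0.101079, 0.181232)  product (0.029320, -0.038061)
  m=+5: Y*=(-0.042377, 0.053375)  Y=(0.029613, -0.049162)  product (0.001369, 0.003664)
Accumulated sum (-0.299300, 0.000000); after 4π/(2l+1) scaling, (-0.341919, 0.000000) ⇒ P_5 = -0.341919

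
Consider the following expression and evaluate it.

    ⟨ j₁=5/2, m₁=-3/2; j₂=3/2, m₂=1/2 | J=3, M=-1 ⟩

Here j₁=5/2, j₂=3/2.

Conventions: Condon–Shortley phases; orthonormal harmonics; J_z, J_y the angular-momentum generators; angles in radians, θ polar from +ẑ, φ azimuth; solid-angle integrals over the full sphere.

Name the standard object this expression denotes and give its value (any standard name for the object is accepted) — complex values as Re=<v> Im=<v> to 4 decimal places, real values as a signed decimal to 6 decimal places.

This is a Clebsch–Gordan (vector-coupling) coefficient.
√[7·1!4!2!/8! · 1!4!2!1!2!4!] = √(96/5)
  +(−1)^0/∏(0,1,4,2,0,0)! = 1/48  (running 1/48)
  +(−1)^1/∏(1,0,3,1,1,1)! = -1/6  (running -7/48)
⟨..|..⟩ = √(96/5)·(-7/48) = -0.639010

Clebsch–Gordan coefficient, −√(49/120) ≈ -0.639010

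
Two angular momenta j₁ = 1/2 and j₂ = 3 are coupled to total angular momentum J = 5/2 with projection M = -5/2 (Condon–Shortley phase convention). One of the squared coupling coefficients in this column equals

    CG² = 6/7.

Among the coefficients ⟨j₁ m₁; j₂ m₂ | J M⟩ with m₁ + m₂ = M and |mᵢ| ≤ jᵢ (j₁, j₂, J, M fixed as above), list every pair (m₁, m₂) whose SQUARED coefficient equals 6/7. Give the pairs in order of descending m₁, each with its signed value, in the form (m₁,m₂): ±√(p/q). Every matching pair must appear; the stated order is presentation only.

(1/2,-3): +√(6/7)

Admissible pairs with m₁+m₂ = M = -5/2: (-1/2,-2), (1/2,-3)
  (m₁,m₂)=(1/2,-3): CG² = 6/7, CG = +√(6/7)   ← matches the target
  (m₁,m₂)=(-1/2,-2): CG² = 1/7, CG = −√(1/7)
Pairs with CG² = 6/7: (1/2,-3): +√(6/7)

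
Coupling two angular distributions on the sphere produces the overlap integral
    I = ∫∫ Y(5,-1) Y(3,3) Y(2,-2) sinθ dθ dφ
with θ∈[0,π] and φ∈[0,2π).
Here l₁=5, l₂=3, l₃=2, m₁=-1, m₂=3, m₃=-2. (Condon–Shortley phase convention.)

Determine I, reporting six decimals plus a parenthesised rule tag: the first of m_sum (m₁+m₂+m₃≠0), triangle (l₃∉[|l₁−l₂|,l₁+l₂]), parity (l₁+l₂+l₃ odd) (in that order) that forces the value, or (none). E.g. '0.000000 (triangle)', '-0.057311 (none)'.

-0.023961 (none)

Rules hold: Σm=0, L=10 even, 2≤2≤8.
N = 11·7·5 = 385
Δ = 6!·4!·0!/11! = 1/2310
Racah Σ t=3..3: t=3:−1/144 = -1/144
⇒ 3j(5 3 2; 0 0 0)² = 10/231, sgn -1
Racah Σ t=6..6: t=6:+1/17280 = 1/17280
⇒ 3j(5 3 2; -1 3 -2)² = 1/2310, sgn +1
4πI² = N·(3j₀)²·(3jₘ)² = 5/693
I = -1·√(0.00721501/4π) = -0.02396147
No selection rule forces the value: the integral is nonzero (none).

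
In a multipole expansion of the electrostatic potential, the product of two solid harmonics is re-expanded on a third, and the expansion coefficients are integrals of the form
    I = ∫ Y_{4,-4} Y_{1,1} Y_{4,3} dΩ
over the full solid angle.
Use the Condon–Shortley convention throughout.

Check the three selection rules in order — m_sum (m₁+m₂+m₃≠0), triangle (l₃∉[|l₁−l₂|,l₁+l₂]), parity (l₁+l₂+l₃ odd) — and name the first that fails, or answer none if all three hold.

parity

azimuthal sum: -4 + 1 + 3 = 0  ✓
3 ≤ 4 ≤ 5 (triangle on l)  ✓
L = 4 + 1 + 4 = 9 (odd)  ✗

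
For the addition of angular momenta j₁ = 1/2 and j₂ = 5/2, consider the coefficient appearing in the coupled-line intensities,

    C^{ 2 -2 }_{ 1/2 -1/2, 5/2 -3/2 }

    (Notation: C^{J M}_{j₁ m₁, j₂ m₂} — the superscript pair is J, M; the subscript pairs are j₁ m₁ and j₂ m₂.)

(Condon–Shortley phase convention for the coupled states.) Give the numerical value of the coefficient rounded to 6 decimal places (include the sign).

−√(1/6) = -0.408248

√[5·1!0!4!/6! · 0!1!1!4!0!4!] = √(96)
  +(−1)^1/∏(1,0,0,0,0,4)! = -1/24  (running -1/24)
⟨..|..⟩ = √(96)·(-1/24) = -0.408248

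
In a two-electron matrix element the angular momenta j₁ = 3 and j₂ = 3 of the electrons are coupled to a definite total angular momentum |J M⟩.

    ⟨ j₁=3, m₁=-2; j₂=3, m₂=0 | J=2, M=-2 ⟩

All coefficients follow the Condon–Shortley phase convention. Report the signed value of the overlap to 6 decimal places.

-0.487950  (= −√(5/21))

j₁+j₂−J=4  J+j₁−j₂=2  J−j₁+j₂=2  j₁+j₂+J+1=9
(j₁±m₁, j₂±m₂, J±M) = (1,5,3,3,0,4)
P² = 960/7
sum k=3..3:
  [3] −1/24 = -1/24
S = -1/24
C² = P²·S² = 5/21 ; C = -0.487950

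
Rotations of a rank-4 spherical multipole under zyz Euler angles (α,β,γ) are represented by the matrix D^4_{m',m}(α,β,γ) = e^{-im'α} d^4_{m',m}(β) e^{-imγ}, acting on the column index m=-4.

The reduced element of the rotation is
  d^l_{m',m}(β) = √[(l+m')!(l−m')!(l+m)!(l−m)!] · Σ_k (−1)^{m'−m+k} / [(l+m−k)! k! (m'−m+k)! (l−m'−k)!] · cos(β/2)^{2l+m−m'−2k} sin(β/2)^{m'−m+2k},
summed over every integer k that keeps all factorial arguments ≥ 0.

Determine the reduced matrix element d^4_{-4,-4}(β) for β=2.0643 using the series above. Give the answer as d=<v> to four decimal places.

d=0.0048

d^4_{-4,-4}(β=2.0643) via the finite sum:
c=cos(2.064300/2)=0.512974, s=sin(2.064300/2)=0.858404; N=√[1·40320·1·40320]=40320.000000
The bounds max(0,m−m')=0 and min(l+m,l−m')=0 give 1 term
  k=0: (−1)^0·40320.0000/(40320)·0.5130^8·0.8584^0 = +0.004795
d^4_{-4,-4}(2.0643) = +0.004795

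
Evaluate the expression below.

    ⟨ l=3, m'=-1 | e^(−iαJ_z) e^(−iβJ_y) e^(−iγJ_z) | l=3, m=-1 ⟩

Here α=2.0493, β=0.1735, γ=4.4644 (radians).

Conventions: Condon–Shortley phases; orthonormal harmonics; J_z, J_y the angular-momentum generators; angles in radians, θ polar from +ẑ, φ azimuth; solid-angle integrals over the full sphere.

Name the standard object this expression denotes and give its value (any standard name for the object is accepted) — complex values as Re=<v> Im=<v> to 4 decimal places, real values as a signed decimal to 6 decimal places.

Wigner D-matrix element, Re=0.8945 Im=0.2099

This is a Wigner D-matrix element — the rotation-matrix element ⟨l m'| R(α,β,γ) |l m⟩ in the angular-momentum basis.
First d^3_{-1,-1}(β=0.1735), then the phase factors e^{-i(-1)α} and e^{-i(-1)γ}:
Half-angle: c=0.996240, s=0.086641. N=√(2·24·2·24)=48.000000
The bounds max(0,m−m')=0 and min(l+m,l−m')=2 give 3 terms
  k=0: (−1)^0·48.0000/(48)·0.9962^6·0.0866^0 = +0.977649
  k=1: (−1)^1·48.0000/(6)·0.9962^4·0.0866^2 = -0.059155
  k=2: (−1)^2·48.0000/(8)·0.9962^2·0.0866^4 = +0.000336
d^3_{-1,-1}(0.1735) = +0.977649 -0.059155 +0.000336 = +0.918829
D = (-0.460451+0.887685i)·(+0.918829)·(-0.245455-0.969408i) = +0.894525+0.209933i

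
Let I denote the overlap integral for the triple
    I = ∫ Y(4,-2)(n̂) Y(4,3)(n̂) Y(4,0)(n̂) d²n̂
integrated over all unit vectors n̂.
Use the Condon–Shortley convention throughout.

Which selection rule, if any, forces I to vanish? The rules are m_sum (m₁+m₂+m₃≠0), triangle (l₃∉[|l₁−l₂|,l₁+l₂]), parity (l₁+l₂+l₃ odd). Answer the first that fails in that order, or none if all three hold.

Σmᵢ = 1  ✗
l₃∈[|l₁−l₂|,l₁+l₂]=[0,8], have l₃=4
Σlᵢ = 12 ⇒ even

m_sum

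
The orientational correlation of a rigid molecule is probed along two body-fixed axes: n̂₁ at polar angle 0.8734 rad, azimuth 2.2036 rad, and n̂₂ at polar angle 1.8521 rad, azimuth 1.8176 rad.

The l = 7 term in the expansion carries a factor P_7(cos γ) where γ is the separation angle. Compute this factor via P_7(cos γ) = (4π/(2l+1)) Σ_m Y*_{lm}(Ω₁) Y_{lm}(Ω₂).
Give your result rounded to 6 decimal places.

0.230779

Addition theorem: P_7(cos γ) = (4π/15) Σ_m Y*_{lm}(Ω₁) Y_{lm}(Ω₂), m = −7…7:
  term(m=-7) = -0.02657 + 0.01249j   from Y*(Ω₁)=-0.07465 + 0.02169j, Y(Ω₂)=0.37303 - 0.05899j
  term(m=-6) = 0.06748 - 0.07314j   from Y*(Ω₁)=0.19325 + 0.14851j, Y(Ω₂)=0.03669 - 0.40668j
  term(m=-5) = -0.00008 + 0.00022j   from Y*(Ω₁)=0.00950 - 0.42340j, Y(Ω₂)=-0.00053 - 0.00018j
  term(m=-4) = 0.00357 + 0.13320j   from Y*(Ω₁)=-0.31489 + 0.22026j, Y(Ω₂)=0.19106 - 0.28936j
  term(m=-3) = -0.00025 - 0.00058j   from Y*(Ω₁)=0.00495 + 0.00168j, Y(Ω₂)=-0.08186 - 0.08958j
  term(m=-2) = 0.07554 + 0.07355j   from Y*(Ω₁)=0.10720 + 0.34028j, Y(Ω₂)=0.26024 - 0.14002j
  term(m=-1) = -0.02537 - 0.01031j   from Y*(Ω₁)=0.09920 - 0.13526j, Y(Ω₂)=-0.03988 - 0.15830j
  term(m=+0) = 0.08682 + 0.00000j   from Y*(Ω₁)=0.31278 + 0.00000j, Y(Ω₂)=0.27759 + 0.00000j
  term(m=+1) = -0.02537 + 0.01031j   from Y*(Ω₁)=-0.09920 - 0.13526j, Y(Ω₂)=0.03988 - 0.15830j
  term(m=+2) = 0.07554 - 0.07355j   from Y*(Ω₁)=0.10720 - 0.34028j, Y(Ω₂)=0.26024 + 0.14002j
  term(m=+3) = -0.00025 + 0.00058j   from Y*(Ω₁)=-0.00495 + 0.00168j, Y(Ω₂)=0.08186 - 0.08958j
  term(m=+4) = 0.00357 - 0.13320j   from Y*(Ω₁)=-0.31489 - 0.22026j, Y(Ω₂)=0.19106 + 0.28936j
  term(m=+5) = -0.00008 - 0.00022j   from Y*(Ω₁)=-0.00950 - 0.42340j, Y(Ω₂)=0.00053 - 0.00018j
  term(m=+6) = 0.06748 + 0.07314j   from Y*(Ω₁)=0.19325 - 0.14851j, Y(Ω₂)=0.03669 + 0.40668j
  term(m=+7) = -0.02657 - 0.01249j   from Y*(Ω₁)=0.07465 + 0.02169j, Y(Ω₂)=-0.37303 - 0.05899j
Total Σ_m = 0.27547 + 0.00000j. Multiply by 0.837758: 0.23078 + 0.00000j. P_7(cos γ) = 0.230779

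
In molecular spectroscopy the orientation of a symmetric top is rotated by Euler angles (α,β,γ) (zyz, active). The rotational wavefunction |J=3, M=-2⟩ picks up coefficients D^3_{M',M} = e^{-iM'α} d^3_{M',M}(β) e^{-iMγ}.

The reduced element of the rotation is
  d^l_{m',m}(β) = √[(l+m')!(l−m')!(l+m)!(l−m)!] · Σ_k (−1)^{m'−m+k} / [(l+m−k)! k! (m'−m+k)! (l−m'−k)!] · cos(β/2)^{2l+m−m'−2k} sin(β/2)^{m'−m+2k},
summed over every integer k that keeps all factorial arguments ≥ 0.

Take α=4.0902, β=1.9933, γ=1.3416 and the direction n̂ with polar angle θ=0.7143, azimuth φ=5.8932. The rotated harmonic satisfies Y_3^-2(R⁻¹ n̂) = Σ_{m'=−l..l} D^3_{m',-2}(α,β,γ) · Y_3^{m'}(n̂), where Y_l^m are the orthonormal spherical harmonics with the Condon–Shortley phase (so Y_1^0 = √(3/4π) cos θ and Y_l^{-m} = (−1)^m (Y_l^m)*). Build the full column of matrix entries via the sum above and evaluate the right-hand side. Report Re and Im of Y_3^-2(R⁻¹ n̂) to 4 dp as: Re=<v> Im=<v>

Re=0.1565 Im=0.3305

Need the full column D^3_{m',-2} for m'=−3..3 at α=4.0902, β=1.9933, γ=1.3416.
cos(β/2)=0.543118, sin(β/2)=0.839656
d^3_{-3,-2}: single k=1 term ⇒ +0.097196;  D = -0.070841+0.066548i
d^3_{-2,-2}: k∈[0..1] ⇒ +0.025666 -0.306726 = -0.281059;  D = +0.036985+0.278615i
d^3_{-1,-2}: k∈[0..1] ⇒ -0.125480 +0.599815 = +0.474336;  D = +0.418474+0.223325i
d^3_{0,-2}: k∈[0..1] ⇒ +0.336001 -0.803074 = -0.467072;  D = +0.418854-0.206683i
d^3_{1,-2}: k∈[0..1] ⇒ -0.599815 +0.716807 = +0.116991;  D = +0.019077-0.115425i
d^3_{2,-2}: k∈[0..1] ⇒ +0.733103 -0.350436 = +0.382666;  D = +0.270427+0.270745i
d^3_{3,-2}: single k=0 term ⇒ -0.555236;  D = +0.547910-0.089896i
Y_3^{m'}(θ=0.7143,φ=5.8932) and Σ D·Y over m':
  (-0.0708+0.0665i)·(+0.0458+0.1080i)  (+0.0370+0.2786i)·(+0.2356+0.2330i)  (+0.4185+0.2233i)·(+0.3631+0.1492i)  (+0.4189-0.2067i)·(-0.0411+0.0000i)  (+0.0191-0.1154i)·(-0.3631+0.1492i)  (+0.2704+0.2707i)·(+0.2356-0.2330i)  (+0.5479-0.0899i)·(-0.0458+0.1080i)
Y_3^-2(R⁻¹ n̂) = +0.156499+0.330493i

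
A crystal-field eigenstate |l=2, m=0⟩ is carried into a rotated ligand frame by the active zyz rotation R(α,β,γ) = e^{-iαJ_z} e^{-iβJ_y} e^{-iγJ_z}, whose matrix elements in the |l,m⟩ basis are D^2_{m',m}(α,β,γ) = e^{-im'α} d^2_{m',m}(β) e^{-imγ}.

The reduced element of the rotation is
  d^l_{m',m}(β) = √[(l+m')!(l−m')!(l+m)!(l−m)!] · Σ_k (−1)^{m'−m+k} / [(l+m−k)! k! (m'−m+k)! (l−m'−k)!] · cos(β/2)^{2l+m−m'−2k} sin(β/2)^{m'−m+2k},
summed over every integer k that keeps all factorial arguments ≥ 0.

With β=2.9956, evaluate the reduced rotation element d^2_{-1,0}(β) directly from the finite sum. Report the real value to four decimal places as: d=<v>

d=-0.1763

d^2_{-1,0}(β=2.9956) via the finite sum:
With c≡cos(β/2)=0.072932 and s≡sin(β/2)=0.997337, N=[1·6·2·2]^{1/2}=4.898979
The bounds max(0,m−m')=1 and min(l+m,l−m')=2 give 2 terms
  k=1: (−1)^0·4.8990/(2)·0.0729^3·0.9973^1 = +0.000948
  k=2: (−1)^1·4.8990/(2)·0.0729^1·0.9973^3 = -0.177222
d^2_{-1,0}(2.9956) = +0.000948 -0.177222 = -0.176274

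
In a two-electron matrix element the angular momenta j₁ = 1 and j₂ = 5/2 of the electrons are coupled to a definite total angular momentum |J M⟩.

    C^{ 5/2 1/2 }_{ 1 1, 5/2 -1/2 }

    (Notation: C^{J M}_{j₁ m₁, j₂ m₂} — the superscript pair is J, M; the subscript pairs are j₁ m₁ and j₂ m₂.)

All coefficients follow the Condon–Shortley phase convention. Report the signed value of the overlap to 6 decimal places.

+√(18/35) ≈ +0.717137

√[6·1!1!4!/7! · 2!0!2!3!3!2!] = √(288/35)
  +(−1)^0/∏(0,1,0,2,1,2)! = 1/4  (running 1/4)
⟨..|..⟩ = √(288/35)·(1/4) = +0.717137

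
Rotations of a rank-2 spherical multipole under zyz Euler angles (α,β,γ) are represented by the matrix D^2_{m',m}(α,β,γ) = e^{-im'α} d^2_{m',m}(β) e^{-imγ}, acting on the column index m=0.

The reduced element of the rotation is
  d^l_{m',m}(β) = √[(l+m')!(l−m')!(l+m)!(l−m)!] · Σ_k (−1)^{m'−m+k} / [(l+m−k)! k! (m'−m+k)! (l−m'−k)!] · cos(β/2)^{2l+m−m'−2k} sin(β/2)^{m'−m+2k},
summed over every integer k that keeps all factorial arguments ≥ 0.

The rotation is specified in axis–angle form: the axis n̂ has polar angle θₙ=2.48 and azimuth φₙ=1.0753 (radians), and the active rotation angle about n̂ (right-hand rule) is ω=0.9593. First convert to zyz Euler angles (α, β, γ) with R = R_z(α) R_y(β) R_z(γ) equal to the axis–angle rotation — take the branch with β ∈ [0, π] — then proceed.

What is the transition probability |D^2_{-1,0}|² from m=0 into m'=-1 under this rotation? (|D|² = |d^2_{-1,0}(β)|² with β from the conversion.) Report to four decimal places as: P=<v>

P=0.3124

Axis–angle → zyz. n̂ = (sinθₙcosφₙ, sinθₙsinφₙ, cosθₙ) = (+0.292116, +0.540485, -0.789015), ω = 0.9593.
R = I cosω + sinω [n̂]ₓ + (1−cosω) n̂n̂ᵀ gives
  R = [+0.610437, +0.713281, +0.344379; -0.578793, +0.698511, -0.420809; -0.540708, +0.057553, +0.839239]
β = atan2(√(R₁₃²+R₂₃²), R₃₃) = 0.574914; α = atan2(R₂₃, R₁₃) mod 2π = 5.398233; γ = atan2(R₃₂, −R₃₁) mod 2π = 0.106041
D^2_{-1,0}(5.3982,0.5749,0.1060) = e^{-i·-1·5.3982}·d^2_{-1,0}(0.5749)·e^{-i·0·0.1060}. Compute d first:
Half-angle: c=0.958968, s=0.283514. N=√(1·6·2·2)=4.898979
k∈{1,2} keeps every argument non-negative
  k=1: (−1)^0·4.8990/(2)·0.9590^3·0.2835^1 = +0.612439
  k=2: (−1)^1·4.8990/(2)·0.9590^1·0.2835^3 = -0.053531
d^2_{-1,0}(0.5749) = +0.612439 -0.053531 = +0.558908
|D^2_{-1,0}|² = |d^2_{-1,0}(β)|² = (+0.558908)² = 0.312379 (the z-rotation phases have unit modulus)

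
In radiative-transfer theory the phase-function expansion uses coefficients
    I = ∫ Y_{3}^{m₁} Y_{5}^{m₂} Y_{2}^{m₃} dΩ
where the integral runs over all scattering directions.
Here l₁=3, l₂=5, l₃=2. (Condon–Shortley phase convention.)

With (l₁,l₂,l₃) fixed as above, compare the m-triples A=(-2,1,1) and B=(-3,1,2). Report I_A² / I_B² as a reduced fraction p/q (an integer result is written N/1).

Shared (l₁,l₂,l₃)=(3,5,2): N and (l;000)² cancel in I_A²/I_B².
A: Δ = 6!·0!·4!/11! = 1/2310; Racah Σ t=5..5: t=5:−1/720 = -1/720; ⇒ 3j(3 5 2; -2 1 1)² = 4/385, sgn +1
B: Δ = 6!·0!·4!/11! = 1/2310; Racah Σ t=6..6: t=6:+1/17280 = 1/17280; ⇒ 3j(3 5 2; -3 1 2)² = 1/2310, sgn +1
I_A²/I_B² = (4/385)/(1/2310) = 24/1

24/1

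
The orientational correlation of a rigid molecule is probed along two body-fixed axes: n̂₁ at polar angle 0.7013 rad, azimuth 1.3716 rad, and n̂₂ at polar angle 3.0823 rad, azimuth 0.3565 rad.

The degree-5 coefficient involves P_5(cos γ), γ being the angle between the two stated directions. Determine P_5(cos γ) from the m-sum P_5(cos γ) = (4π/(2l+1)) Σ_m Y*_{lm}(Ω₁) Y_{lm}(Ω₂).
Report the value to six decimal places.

Expand P_5 via completeness: Σ_{m} conj(Y_{5,m}) at Ω₁ times Y_{5,m} at Ω₂ —
  term(m=-5) = +0.000000-0.000000i   from Y*(Ω₁)=+0.043558+0.028216i, Y(Ω₂)=-0.000000-0.000000i
  term(m=-4) = +0.000002+0.000003i   from Y*(Ω₁)=+0.135840-0.138970i, Y(Ω₂)=-0.000003+0.000018i
  term(m=-3) = -0.000226+0.000022i   from Y*(Ω₁)=-0.222371-0.326727i, Y(Ω₂)=+0.000276-0.000503i
  term(m=-2) = +0.002122-0.004289i   from Y*(Ω₁)=-0.373160+0.157063i, Y(Ω₂)=-0.008940+0.007731i
  term(m=-1) = -0.000277-0.000446i   from Y*(Ω₁)=-0.000693-0.003435i, Y(Ω₂)=+0.140543-0.052340i
  term(m=+0) = +0.357744+0.000000i   from Y*(Ω₁)=-0.392654-0.000000i, Y(Ω₂)=-0.911092+0.000000i
  term(m=+1) = -0.000277+0.000446i   from Y*(Ω₁)=+0.000693-0.003435i, Y(Ω₂)=-0.140543-0.052340i
  term(m=+2) = +0.002122+0.004289i   from Y*(Ω₁)=-0.373160-0.157063i, Y(Ω₂)=-0.008940-0.007731i
  term(m=+3) = -0.000226-0.000022i   from Y*(Ω₁)=+0.222371-0.326727i, Y(Ω₂)=-0.000276-0.000503i
  term(m=+4) = +0.000002-0.000003i   from Y*(Ω₁)=+0.135840+0.138970i, Y(Ω₂)=-0.000003-0.000018i
  term(m=+5) = +0.000000+0.000000i   from Y*(Ω₁)=-0.043558+0.028216i, Y(Ω₂)=+0.000000-0.000000i
Accumulated sum +0.360986-0.000000i; after 4π/(2l+1) scaling, +0.412389-0.000000i ⇒ P_5 = 0.412389

0.412389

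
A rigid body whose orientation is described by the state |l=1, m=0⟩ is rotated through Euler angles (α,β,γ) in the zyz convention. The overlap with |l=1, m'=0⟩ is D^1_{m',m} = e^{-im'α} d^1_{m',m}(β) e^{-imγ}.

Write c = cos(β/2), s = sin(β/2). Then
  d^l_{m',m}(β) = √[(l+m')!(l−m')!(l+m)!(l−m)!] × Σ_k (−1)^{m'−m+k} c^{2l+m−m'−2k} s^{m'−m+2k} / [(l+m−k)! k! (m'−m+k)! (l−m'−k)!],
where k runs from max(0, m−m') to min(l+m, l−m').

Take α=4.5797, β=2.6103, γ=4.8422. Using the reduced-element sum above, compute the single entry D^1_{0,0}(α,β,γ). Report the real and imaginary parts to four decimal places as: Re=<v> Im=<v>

Re=-0.8622 Im=0.0000

First d^1_{0,0}(β=2.6103), then the phase factors e^{-i(0)α} and e^{-i(0)γ}:
With c≡cos(β/2)=0.262533 and s≡sin(β/2)=0.964923, N=[1·1·1·1]^{1/2}=1.000000
k: max(0,(0)−(0))=0 … min(1+(0),1−(0))=1
  k=0: (−1)^0·1.0000/(1)·0.2625^2·0.9649^0 = +0.068924
  k=1: (−1)^1·1.0000/(1)·0.2625^0·0.9649^2 = -0.931076
d^1_{0,0}(2.6103) = +0.068924 -0.931076 = -0.862153
Attach z-rotation phases: D = e^{-i(0)(4.5797)}·(-0.862153)·e^{-i(0)(4.8422)} = -0.862153+0.000000i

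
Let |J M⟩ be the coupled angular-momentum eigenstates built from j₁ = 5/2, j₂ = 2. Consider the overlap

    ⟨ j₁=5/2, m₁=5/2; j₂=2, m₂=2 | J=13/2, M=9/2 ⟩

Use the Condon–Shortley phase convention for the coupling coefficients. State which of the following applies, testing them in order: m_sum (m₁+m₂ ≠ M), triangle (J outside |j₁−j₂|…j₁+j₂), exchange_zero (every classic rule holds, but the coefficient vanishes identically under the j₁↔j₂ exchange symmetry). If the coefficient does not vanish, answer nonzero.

triangle

m-sum: m₁+m₂ = 5/2+2 = 9/2, M = 9/2  ✓
triangle: need |j₁−j₂| ≤ J ≤ j₁+j₂, i.e. J ∈ [1/2, 9/2]; J = 13/2 is outside ✗ ⇒ coefficient is 0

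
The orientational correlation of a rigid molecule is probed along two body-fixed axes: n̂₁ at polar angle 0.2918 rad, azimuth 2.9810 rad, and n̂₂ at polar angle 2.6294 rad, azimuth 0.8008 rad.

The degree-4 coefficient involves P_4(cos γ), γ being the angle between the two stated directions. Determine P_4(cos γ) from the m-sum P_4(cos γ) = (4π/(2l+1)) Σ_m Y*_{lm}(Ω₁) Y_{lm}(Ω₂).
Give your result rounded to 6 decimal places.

Addition theorem: P_4(cos γ) = (4π/9) Σ_m Y*_{lm}(Ω₁) Y_{lm}(Ω₂), m = −4…4:
  [-4]  conj(Y_{4,-4})(Ω₁) = +0.002427-0.001816i ; Y_{4,-4}(Ω₂) = -0.025481+0.001572i ; Δ = -0.000059+0.000050i
  [-3]  conj(Y_{4,-3})(Ω₁) = -0.025291+0.013224i ; Y_{4,-3}(Ω₂) = +0.094912+0.086523i ; Δ = -0.003545-0.000933i
  [-2]  conj(Y_{4,-2})(Ω₁) = +0.142395-0.047375i ; Y_{4,-2}(Ω₂) = -0.010687-0.346835i ; Δ = -0.017953-0.048881i
  [-1]  conj(Y_{4,-1})(Ω₁) = -0.440127+0.071295i ; Y_{4,-1}(Ω₂) = -0.326215+0.336421i ; Δ = +0.119591-0.171326i
  [+0]  conj(Y_{4,0})(Ω₁) = +0.521459-0.000000i ; Y_{4,0}(Ω₂) = +0.043546+0.000000i ; Δ = +0.022707+0.000000i
  [+1]  conj(Y_{4,1})(Ω₁) = +0.440127+0.071295i ; Y_{4,1}(Ω₂) = +0.326215+0.336421i ; Δ = +0.119591+0.171326i
  [+2]  conj(Y_{4,2})(Ω₁) = +0.142395+0.047375i ; Y_{4,2}(Ω₂) = -0.010687+0.346835i ; Δ = -0.017953+0.048881i
  [+3]  conj(Y_{4,3})(Ω₁) = +0.025291+0.013224i ; Y_{4,3}(Ω₂) = -0.094912+0.086523i ; Δ = -0.003545+0.000933i
  [+4]  conj(Y_{4,4})(Ω₁) = +0.002427+0.001816i ; Y_{4,4}(Ω₂) = -0.025481-0.001572i ; Δ = -0.000059-0.000050i
Total Σ_m = +0.218775-0.000000i. Multiply by 1.396263: +0.305468-0.000000i. P_4(cos γ) = 0.305468

0.305468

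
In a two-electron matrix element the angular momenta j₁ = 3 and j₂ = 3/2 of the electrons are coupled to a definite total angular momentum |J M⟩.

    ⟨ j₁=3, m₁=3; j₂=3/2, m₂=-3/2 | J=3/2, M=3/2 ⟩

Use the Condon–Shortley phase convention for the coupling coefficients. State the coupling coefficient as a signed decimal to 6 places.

+√(4/7) = +0.755929

j₁+j₂−J=3  J+j₁−j₂=3  J−j₁+j₂=0  j₁+j₂+J+1=7
(j₁±m₁, j₂±m₂, J±M) = (6,0,0,3,3,0)
P² = 5184/7
sum k=0..0:
  [0] +1/36 = 1/36
S = 1/36
C² = P²·S² = 4/7 ; C = +0.755929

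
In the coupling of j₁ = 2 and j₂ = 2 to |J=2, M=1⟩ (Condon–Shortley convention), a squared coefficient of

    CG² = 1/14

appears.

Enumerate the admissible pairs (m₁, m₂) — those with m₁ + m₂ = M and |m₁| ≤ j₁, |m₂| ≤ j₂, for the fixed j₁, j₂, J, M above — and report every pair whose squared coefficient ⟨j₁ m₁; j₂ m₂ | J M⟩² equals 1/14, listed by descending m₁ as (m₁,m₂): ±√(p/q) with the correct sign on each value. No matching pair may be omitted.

(1,0): −√(1/14); (0,1): −√(1/14)

Admissible pairs with m₁+m₂ = M = 1: (-1,2), (0,1), (1,0), (2,-1)
  (m₁,m₂)=(2,-1): CG² = 3/7, CG = +√(3/7)
  (m₁,m₂)=(1,0): CG² = 1/14, CG = −√(1/14)   ← matches the target
  (m₁,m₂)=(0,1): CG² = 1/14, CG = −√(1/14)   ← matches the target
  (m₁,m₂)=(-1,2): CG² = 3/7, CG = +√(3/7)
Pairs with CG² = 1/14: (1,0): −√(1/14); (0,1): −√(1/14)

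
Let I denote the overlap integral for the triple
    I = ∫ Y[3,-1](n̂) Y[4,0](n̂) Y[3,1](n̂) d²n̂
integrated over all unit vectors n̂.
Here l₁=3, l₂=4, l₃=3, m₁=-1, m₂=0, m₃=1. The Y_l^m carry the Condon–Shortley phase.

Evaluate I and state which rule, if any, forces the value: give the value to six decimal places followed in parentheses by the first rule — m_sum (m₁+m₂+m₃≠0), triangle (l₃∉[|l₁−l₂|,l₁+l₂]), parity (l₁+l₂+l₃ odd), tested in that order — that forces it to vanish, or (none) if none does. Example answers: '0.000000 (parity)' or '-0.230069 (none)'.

Rules hold: Σm=0, L=10 even, 1≤3≤7.
N = 7·9·7 = 441
Δ = 4!·2!·4!/11! = 1/34650
Racah Σ t=1..3: t=1:−1/72 t=2:+1/16 t=3:−1/72 = 5/144
⇒ 3j(3 4 3; 0 0 0)² = 2/77, sgn -1
Racah Σ t=2..4: t=2:+1/32 t=3:−1/36 t=4:+1/1152 = 5/1152
⇒ 3j(3 4 3; -1 0 1)² = 1/1386, sgn +1
4πI² = N·(3j₀)²·(3jₘ)² = 1/121
I = -1·√(0.00826446/4π) = -0.02564498
No selection rule forces the value: the integral is nonzero (none).

-0.025645 (none)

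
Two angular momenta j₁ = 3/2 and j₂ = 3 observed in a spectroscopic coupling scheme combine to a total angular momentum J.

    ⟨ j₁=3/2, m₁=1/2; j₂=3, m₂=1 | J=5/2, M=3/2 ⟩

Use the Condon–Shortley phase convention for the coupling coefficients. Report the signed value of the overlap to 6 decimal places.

triangle: 2!×1!×4!/8! = 48/40320
(j±m)!: 2!×1!×4!×2!×4!×1! = 2304
prefactor² = (2J+1)×Δ×N² = 576/35
  k=0: +1/(0!×2!×1!×4!×0!×0!) = 1/48
  k=1: −1/(1!×1!×0!×3!×1!×1!) = -1/6
Σ = -7/48  ⇒  CG² = 576/35×(-7/48)² = 7/20
CG = −√(7/20) = -0.591608

-0.591608  (= −√(7/20))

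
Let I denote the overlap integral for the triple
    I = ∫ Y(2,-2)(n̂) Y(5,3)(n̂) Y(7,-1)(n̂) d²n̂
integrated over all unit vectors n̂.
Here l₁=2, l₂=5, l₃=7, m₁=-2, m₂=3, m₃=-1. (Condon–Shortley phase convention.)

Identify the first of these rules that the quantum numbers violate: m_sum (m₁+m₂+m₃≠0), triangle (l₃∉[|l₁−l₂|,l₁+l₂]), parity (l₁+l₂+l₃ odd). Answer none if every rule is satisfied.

none

azimuthal sum: -2 + 3 − 1 = 0  ✓
3 ≤ 7 ≤ 7 (triangle on l)  ✓
L = 2 + 5 + 7 = 14 (even)  ✓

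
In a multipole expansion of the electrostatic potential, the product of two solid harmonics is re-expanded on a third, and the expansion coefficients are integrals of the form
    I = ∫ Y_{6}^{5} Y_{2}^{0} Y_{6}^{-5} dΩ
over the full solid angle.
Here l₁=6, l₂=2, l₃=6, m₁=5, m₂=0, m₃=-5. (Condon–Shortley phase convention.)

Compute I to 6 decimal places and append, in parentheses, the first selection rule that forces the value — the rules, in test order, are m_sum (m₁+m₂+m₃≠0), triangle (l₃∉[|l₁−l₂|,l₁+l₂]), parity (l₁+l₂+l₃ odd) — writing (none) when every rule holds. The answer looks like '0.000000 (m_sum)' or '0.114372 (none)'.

Checks pass: Σm=0; 14 even; l₃=6∈[4,8].
(2·6+1)(2·2+1)(2·6+1) = 845
Δ: 2! 10! 2! / 15! → 1/90090
sum: t=0:+1/69120 t=1:−1/14400 t=2:+1/69120 = -7/172800
3j²(6 2 6; 0 0 0) = Δ·Π!·Σ² = 14/715  (sign -1)
sum: t=0:+1/1451520 t=1:−1/3628800 = 1/2419200
3j²(6 2 6; 5 0 -5) = Δ·Π!·Σ² = 11/910  (sign -1)
combine: 4πI² = 845·14/715·11/910 = 1/5
take √, sign +1: I = 0.12615663
No selection rule forces the value: the integral is nonzero (none).

0.126157 (none)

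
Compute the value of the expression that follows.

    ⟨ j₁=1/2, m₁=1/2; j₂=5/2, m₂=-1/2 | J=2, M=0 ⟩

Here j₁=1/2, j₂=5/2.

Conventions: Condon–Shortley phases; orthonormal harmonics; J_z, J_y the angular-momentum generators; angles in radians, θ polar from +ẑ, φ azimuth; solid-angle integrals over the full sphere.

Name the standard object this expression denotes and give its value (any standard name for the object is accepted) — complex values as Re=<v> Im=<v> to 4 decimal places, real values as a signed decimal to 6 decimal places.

Clebsch–Gordan coefficient, +√(1/2) ≈ +0.707107

This is a Clebsch–Gordan (vector-coupling) coefficient.
√[5·1!0!4!/6! · 1!0!2!3!2!2!] = √(8)
  +(−1)^0/∏(0,1,0,2,0,2)! = 1/4  (running 1/4)
⟨..|..⟩ = √(8)·(1/4) = +0.707107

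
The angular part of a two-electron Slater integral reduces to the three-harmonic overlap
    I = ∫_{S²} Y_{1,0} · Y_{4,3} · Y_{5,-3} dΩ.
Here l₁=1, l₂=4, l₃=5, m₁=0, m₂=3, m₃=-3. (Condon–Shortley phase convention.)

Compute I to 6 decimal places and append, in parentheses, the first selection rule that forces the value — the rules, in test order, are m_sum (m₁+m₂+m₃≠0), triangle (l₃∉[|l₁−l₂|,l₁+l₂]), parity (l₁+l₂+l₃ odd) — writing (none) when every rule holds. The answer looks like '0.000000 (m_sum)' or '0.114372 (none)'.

Checks pass: Σm=0; 10 even; l₃=5∈[3,5].
(2·1+1)(2·4+1)(2·5+1) = 297
Δ: 0! 2! 8! / 11! → 1/495
sum: t=0:+1/576 = 1/576
3j²(1 4 5; 0 0 0) = Δ·Π!·Σ² = 5/99  (sign -1)
sum: t=0:+1/5040 = 1/5040
3j²(1 4 5; 0 3 -3) = Δ·Π!·Σ² = 16/495  (sign +1)
combine: 4πI² = 297·5/99·16/495 = 16/33
take √, sign -1: I = -0.19642560
No selection rule forces the value: the integral is nonzero (none).

-0.196426 (none)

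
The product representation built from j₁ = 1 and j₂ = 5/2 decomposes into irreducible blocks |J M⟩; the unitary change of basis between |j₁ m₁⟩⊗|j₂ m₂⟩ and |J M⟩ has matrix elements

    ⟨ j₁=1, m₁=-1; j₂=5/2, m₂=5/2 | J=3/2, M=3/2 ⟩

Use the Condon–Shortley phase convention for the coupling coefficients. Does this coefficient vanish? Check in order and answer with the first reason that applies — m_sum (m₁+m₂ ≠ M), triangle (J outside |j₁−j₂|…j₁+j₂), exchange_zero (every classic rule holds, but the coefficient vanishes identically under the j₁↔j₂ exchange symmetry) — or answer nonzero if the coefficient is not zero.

nonzero

m-sum: m₁+m₂ = -1+5/2 = 3/2, M = 3/2  ✓
triangle: |j₁−j₂| = 3/2 ≤ J = 3/2 ≤ j₁+j₂ = 7/2  ✓
exchange: j₁≠j₂ or m₁≠m₂ — the exchange symmetry imposes no constraint here
value check: CG = +√(2/3) = +0.816497 ≠ 0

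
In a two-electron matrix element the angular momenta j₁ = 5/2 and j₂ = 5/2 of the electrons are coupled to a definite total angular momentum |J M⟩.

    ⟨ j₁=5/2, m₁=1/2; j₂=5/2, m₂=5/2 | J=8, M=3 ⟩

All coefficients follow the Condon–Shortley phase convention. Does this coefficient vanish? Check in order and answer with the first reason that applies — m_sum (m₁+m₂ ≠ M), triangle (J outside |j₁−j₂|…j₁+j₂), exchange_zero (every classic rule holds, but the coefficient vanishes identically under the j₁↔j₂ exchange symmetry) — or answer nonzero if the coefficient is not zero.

m-sum: m₁+m₂ = 1/2+5/2 = 3, M = 3  ✓
triangle: need |j₁−j₂| ≤ J ≤ j₁+j₂, i.e. J ∈ [0, 5]; J = 8 is outside ✗ ⇒ coefficient is 0

triangle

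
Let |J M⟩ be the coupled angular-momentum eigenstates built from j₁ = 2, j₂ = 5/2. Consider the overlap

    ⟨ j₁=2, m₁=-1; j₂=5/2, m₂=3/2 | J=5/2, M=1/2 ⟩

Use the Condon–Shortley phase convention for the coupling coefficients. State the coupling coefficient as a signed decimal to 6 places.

+0.414039

√[6·2!2!3!/8! · 1!3!4!1!3!2!] = √(216/35)
  +(−1)^1/∏(1,1,2,3,0,0)! = -1/12  (running -1/12)
  +(−1)^2/∏(2,0,1,2,1,1)! = 1/4  (running 1/6)
⟨..|..⟩ = √(216/35)·(1/6) = +0.414039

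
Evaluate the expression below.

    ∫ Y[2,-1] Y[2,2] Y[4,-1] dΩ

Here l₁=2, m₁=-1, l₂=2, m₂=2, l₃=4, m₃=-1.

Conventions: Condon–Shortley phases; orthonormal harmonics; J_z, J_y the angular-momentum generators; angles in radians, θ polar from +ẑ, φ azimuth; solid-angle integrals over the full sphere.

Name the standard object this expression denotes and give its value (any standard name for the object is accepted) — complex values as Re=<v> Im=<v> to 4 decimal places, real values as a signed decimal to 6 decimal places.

This is a Gaunt coefficient — the integral of a triple product of spherical harmonics over the sphere.
Checks pass: Σm=0; 8 even; l₃=4∈[0,4].
(2·2+1)(2·2+1)(2·4+1) = 225
Δ: 0! 4! 4! / 9! → 1/630
sum: t=0:+1/16 = 1/16
3j²(2 2 4; 0 0 0) = Δ·Π!·Σ² = 2/35  (sign +1)
sum: t=0:+1/144 = 1/144
3j²(2 2 4; -1 2 -1) = Δ·Π!·Σ² = 1/126  (sign -1)
combine: 4πI² = 225·2/35·1/126 = 5/49
take √, sign -1: I = -0.09011188

Gaunt coefficient, -0.090112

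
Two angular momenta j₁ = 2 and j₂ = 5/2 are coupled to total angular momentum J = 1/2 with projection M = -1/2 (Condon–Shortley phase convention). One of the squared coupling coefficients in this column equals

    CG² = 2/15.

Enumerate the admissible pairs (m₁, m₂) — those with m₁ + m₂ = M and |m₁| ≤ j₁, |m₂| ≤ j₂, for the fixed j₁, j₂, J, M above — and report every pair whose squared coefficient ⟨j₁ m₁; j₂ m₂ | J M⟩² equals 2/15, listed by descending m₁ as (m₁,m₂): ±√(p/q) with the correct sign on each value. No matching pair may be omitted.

Admissible pairs with m₁+m₂ = M = -1/2: (-2,3/2), (-1,1/2), (0,-1/2), (1,-3/2), (2,-5/2)
  (m₁,m₂)=(2,-5/2): CG² = 1/3, CG = +√(1/3)
  (m₁,m₂)=(1,-3/2): CG² = 4/15, CG = −√(4/15)
  (m₁,m₂)=(0,-1/2): CG² = 1/5, CG = +√(1/5)
  (m₁,m₂)=(-1,1/2): CG² = 2/15, CG = −√(2/15)   ← matches the target
  (m₁,m₂)=(-2,3/2): CG² = 1/15, CG = +√(1/15)
Pairs with CG² = 2/15: (-1,1/2): −√(2/15)

(-1,1/2): −√(2/15)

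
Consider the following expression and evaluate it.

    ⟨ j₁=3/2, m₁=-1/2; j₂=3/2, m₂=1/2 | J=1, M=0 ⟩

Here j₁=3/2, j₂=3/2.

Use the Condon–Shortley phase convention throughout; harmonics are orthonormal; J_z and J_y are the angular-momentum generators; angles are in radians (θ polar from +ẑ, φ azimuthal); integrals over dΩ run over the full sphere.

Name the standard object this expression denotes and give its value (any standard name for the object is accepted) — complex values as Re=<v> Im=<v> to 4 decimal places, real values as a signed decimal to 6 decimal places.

Clebsch–Gordan coefficient, −√(1/20) ≈ -0.223607

This is a Clebsch–Gordan (vector-coupling) coefficient.
triangle: 2!×1!×1!/5! = 2/120
(j±m)!: 1!×2!×2!×1!×1!×1! = 4
prefactor² = (2J+1)×Δ×N² = 1/5
  k=1: −1/(1!×1!×1!×1!×0!×0!) = -1
  k=2: +1/(2!×0!×0!×0!×1!×1!) = 1/2
Σ = -1/2  ⇒  CG² = 1/5×(-1/2)² = 1/20
CG = −√(1/20) = -0.223607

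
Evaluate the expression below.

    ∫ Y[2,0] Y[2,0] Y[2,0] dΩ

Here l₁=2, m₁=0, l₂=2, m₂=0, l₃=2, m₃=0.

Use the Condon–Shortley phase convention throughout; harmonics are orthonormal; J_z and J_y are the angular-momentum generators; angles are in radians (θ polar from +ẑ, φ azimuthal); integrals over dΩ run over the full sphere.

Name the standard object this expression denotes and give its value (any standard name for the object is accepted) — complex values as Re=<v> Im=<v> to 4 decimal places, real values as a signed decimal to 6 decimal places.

This is a Gaunt coefficient — the integral of a triple product of spherical harmonics over the sphere.
Rules hold: Σm=0, L=6 even, 0≤2≤4.
N = 5·5·5 = 125
Δ = 2!·2!·2!/7! = 1/630
Racah Σ t=0..2: t=0:+1/8 t=1:−1/1 t=2:+1/8 = -3/4
⇒ 3j(2 2 2; 0 0 0)² = 2/35, sgn -1
(m-triple is (0,0,0) — same symbol as above.)
4πI² = N·(3j₀)²·(3jₘ)² = 20/49
I = +1·√(0.408163/4π) = 0.18022375

Gaunt coefficient, +0.180224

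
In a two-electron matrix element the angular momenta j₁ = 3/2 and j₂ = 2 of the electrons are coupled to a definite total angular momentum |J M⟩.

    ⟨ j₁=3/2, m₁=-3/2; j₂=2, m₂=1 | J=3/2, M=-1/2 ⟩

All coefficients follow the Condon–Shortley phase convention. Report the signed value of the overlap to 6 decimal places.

+0.632456

triangle: 2!·1!·2!/6! = 4/720
(j±m)!: 0!·3!·3!·1!·1!·2! = 72
prefactor² = (2J+1)·Δ·N² = 8/5
  k=2: +1/(2!·0!·1!·1!·0!·1!) = 1/2
Σ = 1/2  ⇒  CG² = 8/5·(1/2)² = 2/5
CG = +√(2/5) = +0.632456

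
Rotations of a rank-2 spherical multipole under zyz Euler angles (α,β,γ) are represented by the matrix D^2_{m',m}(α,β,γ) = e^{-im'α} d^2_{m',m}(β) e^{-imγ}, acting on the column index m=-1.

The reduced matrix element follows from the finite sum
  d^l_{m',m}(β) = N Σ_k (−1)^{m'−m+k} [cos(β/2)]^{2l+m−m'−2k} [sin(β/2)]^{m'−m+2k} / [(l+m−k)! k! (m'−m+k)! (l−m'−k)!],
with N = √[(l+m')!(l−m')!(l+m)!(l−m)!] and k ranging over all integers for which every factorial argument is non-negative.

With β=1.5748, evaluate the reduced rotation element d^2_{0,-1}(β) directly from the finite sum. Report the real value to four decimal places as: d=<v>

d=0.0049

d^2_{0,-1}(β=1.5748) via the finite sum:
With c≡cos(β/2)=0.705690 and s≡sin(β/2)=0.708521, N=[2·2·1·6]^{1/2}=4.898979
k: max(0,(-1)−(0))=0 … min(2+(-1),2−(0))=1
  k=0: (−1)^1·4.8990/(2)·0.7057^3·0.7085^1 = -0.609916
  k=1: (−1)^2·4.8990/(2)·0.7057^1·0.7085^3 = +0.614819
d^2_{0,-1}(1.5748) = -0.609916 +0.614819 = +0.004903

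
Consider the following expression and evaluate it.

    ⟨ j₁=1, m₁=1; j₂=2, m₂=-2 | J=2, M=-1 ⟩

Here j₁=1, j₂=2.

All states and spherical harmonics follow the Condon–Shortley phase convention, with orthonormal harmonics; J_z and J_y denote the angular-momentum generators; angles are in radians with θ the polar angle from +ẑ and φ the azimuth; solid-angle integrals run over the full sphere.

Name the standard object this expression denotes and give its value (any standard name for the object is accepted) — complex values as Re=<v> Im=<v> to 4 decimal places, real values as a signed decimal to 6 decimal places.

This is a Clebsch–Gordan (vector-coupling) coefficient.
j₁+j₂−J=1  J+j₁−j₂=1  J−j₁+j₂=3  j₁+j₂+J+1=6
(j₁±m₁, j₂±m₂, J±M) = (2,0,0,4,1,3)
P² = 12
sum k=0..0:
  [0] +1/6 = 1/6
S = 1/6
C² = P²·S² = 1/3 ; C = +0.577350

Clebsch–Gordan coefficient, +√(1/3) ≈ +0.577350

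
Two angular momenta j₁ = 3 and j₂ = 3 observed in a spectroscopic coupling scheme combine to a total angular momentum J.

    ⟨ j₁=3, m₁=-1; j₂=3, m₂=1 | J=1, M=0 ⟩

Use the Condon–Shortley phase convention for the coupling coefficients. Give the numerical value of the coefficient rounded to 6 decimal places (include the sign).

j₁+j₂−J=5  J+j₁−j₂=1  J−j₁+j₂=1  j₁+j₂+J+1=8
(j₁±m₁, j₂±m₂, J±M) = (2,4,4,2,1,1)
P² = 144/7
sum k=3..4:
  [3] −1/12 = -1/12
  [4] +1/24 = 1/24
S = -1/24
C² = P²·S² = 1/28 ; C = -0.188982

-0.188982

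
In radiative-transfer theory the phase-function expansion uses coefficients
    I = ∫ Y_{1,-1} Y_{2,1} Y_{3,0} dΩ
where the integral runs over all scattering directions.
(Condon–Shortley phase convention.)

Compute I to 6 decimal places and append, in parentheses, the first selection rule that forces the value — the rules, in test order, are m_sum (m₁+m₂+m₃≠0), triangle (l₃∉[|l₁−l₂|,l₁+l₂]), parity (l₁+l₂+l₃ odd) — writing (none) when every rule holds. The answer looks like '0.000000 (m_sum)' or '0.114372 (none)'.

Rules hold: Σm=0, L=6 even, 1≤3≤3.
N = 3·5·7 = 105
Δ = 0!·2!·4!/7! = 1/105
Racah Σ t=0..0: t=0:+1/4 = 1/4
⇒ 3j(1 2 3; 0 0 0)² = 3/35, sgn -1
Racah Σ t=0..0: t=0:+1/12 = 1/12
⇒ 3j(1 2 3; -1 1 0)² = 1/35, sgn -1
4πI² = N·(3j₀)²·(3jₘ)² = 9/35
I = +1·√(0.257143/4π) = 0.14304817
No selection rule forces the value: the integral is nonzero (none).

0.143048 (none)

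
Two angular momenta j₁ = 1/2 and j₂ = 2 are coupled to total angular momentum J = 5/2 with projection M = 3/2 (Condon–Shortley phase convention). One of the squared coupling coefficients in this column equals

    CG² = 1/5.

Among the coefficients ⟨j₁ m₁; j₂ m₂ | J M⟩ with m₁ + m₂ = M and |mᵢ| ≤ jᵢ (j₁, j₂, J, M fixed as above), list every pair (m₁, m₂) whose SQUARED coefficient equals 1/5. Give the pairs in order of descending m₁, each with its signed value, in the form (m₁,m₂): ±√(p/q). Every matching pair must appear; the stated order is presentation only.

(-1/2,2): +√(1/5)

Admissible pairs with m₁+m₂ = M = 3/2: (-1/2,2), (1/2,1)
  (m₁,m₂)=(1/2,1): CG² = 4/5, CG = +√(4/5)
  (m₁,m₂)=(-1/2,2): CG² = 1/5, CG = +√(1/5)   ← matches the target
Pairs with CG² = 1/5: (-1/2,2): +√(1/5)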